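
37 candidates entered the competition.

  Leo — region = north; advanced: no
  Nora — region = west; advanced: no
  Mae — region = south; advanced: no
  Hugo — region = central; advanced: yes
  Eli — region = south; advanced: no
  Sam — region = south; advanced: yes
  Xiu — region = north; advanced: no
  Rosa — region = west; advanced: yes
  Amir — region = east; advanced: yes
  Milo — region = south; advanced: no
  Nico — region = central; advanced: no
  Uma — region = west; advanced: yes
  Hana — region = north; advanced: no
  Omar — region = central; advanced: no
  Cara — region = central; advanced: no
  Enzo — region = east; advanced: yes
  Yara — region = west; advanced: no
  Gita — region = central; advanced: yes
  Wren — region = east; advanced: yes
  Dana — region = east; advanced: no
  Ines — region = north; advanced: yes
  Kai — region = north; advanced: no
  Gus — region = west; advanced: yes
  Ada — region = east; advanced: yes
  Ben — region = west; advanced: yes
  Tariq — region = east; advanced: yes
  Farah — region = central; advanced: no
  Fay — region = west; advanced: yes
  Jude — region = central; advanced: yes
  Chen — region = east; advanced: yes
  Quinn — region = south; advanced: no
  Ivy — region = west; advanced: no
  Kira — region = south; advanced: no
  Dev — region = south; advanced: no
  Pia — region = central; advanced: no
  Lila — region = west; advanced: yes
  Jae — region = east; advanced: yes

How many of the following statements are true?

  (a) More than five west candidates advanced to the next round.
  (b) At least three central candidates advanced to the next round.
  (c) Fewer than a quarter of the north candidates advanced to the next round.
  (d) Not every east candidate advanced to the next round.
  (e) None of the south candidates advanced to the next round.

4

(a) west: |A| = 9, |A ∩ B| = 6; needs |A ∩ B| > 5 — true.
(b) central: |A| = 8, |A ∩ B| = 3; needs |A ∩ B| ≥ 3 — true.
(c) north: |A| = 5, |A ∩ B| = 1; needs |A ∩ B| / |A| < 1/4 — true.
(d) east: |A| = 8, |A ∩ B| = 7; needs A ⊄ B (|A ∖ B| ≥ 1) — true.
(e) south: |A| = 7, |A ∩ B| = 1; needs A ∩ B = ∅ (|A ∩ B| = 0) — false.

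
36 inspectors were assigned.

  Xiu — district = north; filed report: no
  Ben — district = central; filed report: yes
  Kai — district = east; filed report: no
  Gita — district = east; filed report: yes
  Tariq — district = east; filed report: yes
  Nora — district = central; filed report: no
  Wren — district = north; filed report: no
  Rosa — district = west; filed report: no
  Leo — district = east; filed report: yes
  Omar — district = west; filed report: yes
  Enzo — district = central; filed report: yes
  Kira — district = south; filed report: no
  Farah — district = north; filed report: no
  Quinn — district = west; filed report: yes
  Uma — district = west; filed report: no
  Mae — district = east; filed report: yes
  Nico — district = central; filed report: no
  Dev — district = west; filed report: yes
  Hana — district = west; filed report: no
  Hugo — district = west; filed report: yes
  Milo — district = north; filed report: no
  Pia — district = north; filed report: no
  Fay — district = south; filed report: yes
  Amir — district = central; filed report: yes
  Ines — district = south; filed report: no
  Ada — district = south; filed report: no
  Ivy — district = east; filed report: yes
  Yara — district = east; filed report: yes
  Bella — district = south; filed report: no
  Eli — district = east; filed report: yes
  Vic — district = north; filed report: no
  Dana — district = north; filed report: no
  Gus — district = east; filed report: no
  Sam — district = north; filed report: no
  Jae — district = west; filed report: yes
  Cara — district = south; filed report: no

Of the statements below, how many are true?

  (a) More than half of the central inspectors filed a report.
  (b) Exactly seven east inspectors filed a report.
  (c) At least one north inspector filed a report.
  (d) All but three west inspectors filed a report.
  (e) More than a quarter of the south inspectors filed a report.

3

(a) central: |A| = 5, |A ∩ B| = 3; needs |A ∩ B| > |A ∖ B| — true.
(b) east: |A| = 9, |A ∩ B| = 7; needs |A ∩ B| = 7 — true.
(c) north: |A| = 8, |A ∩ B| = 0; needs A ∩ B ≠ ∅ (|A ∩ B| ≥ 1) — false.
(d) west: |A| = 8, |A ∩ B| = 5; needs |A ∖ B| = 3 — true.
(e) south: |A| = 6, |A ∩ B| = 1; needs |A ∩ B| / |A| > 1/4 — false.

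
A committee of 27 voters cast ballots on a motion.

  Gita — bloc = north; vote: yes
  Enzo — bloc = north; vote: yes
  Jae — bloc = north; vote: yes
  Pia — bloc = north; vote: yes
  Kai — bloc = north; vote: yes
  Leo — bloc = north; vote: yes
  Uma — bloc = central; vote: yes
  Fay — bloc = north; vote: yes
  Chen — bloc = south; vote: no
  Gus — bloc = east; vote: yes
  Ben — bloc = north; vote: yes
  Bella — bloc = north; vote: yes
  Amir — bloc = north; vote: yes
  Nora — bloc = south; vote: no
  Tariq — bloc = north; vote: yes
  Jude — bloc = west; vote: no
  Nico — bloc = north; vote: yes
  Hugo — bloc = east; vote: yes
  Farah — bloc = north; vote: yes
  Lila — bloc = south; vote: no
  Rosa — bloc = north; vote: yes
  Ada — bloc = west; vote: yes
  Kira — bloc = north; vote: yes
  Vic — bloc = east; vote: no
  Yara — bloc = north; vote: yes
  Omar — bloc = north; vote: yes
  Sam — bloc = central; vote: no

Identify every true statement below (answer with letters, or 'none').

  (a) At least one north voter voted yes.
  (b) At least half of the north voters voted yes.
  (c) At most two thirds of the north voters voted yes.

|A| = 17, |A ∩ B| = 17, |A ∖ B| = 0.
(a) A ∩ B ≠ ∅ (|A ∩ B| ≥ 1): holds.
(b) |A ∩ B| ≥ |A ∖ B|: holds.
(c) |A ∩ B| / |A| ≤ 2/3: fails.

(a), (b)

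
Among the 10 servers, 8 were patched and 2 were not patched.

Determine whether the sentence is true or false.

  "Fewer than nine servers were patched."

Truth condition: |A ∩ B| < 9.
|A| = 10, |A ∩ B| = 8, |A ∖ B| = 2.
|A ∩ B| = 8, so the statement is true.

True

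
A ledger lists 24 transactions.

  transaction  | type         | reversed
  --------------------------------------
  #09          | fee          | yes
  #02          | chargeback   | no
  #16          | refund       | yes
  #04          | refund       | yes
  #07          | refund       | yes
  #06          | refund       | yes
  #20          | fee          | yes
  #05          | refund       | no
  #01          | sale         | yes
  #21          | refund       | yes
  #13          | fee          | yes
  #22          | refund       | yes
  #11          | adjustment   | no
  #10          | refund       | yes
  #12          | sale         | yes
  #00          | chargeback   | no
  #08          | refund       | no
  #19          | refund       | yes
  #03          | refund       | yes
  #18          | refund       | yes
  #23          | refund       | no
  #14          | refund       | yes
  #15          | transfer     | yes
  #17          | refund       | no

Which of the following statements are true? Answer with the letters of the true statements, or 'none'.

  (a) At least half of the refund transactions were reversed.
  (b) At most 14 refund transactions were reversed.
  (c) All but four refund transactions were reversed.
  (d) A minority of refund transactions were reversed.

|A| = 15, |A ∩ B| = 11, |A ∖ B| = 4.
(a) |A ∩ B| ≥ |A ∖ B|: holds.
(b) |A ∩ B| ≤ 14: holds.
(c) |A ∖ B| = 4: holds.
(d) |A ∩ B| < |A ∖ B|: fails.

(a), (b), (c)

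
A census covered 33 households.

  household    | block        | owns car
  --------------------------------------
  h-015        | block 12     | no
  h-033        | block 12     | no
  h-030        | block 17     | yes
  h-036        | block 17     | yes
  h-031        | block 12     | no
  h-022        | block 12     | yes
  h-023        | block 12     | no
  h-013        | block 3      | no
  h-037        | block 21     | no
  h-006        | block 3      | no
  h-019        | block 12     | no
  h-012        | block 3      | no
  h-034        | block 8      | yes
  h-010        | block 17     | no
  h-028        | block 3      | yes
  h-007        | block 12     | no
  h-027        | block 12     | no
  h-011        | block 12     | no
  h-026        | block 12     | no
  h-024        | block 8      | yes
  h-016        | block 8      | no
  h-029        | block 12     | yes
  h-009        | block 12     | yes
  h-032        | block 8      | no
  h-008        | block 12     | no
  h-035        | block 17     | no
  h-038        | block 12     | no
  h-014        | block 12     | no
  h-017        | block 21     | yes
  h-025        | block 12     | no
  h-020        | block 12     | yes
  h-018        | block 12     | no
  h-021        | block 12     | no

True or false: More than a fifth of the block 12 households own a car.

True

The determiner here denotes the relation: |A ∩ B| / |A| > 1/5.
|A| = 19, |A ∩ B| = 4, |A ∖ B| = 15.
|A ∩ B|/|A| = 4/19, so the statement is true.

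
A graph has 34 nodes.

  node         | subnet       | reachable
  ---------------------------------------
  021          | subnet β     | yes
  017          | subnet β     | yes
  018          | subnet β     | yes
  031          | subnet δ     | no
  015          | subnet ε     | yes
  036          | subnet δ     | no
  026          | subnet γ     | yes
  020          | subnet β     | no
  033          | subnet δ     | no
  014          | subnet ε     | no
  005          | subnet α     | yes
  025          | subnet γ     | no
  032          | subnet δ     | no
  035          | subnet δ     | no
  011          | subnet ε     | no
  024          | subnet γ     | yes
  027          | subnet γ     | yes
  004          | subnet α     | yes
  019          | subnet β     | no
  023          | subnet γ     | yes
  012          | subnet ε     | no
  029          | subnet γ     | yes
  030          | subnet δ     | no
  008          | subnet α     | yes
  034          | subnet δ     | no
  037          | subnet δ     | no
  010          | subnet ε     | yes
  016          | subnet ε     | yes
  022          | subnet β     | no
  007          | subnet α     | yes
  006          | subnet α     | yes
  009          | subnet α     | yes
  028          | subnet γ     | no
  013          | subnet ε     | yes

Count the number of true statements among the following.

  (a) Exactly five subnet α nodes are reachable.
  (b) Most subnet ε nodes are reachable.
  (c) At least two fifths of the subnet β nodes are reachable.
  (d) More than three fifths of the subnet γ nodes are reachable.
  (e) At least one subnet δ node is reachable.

3

(a) subnet α: |A| = 6, |A ∩ B| = 6; needs |A ∩ B| = 5 — false.
(b) subnet ε: |A| = 7, |A ∩ B| = 4; needs |A ∩ B| > |A ∖ B| — true.
(c) subnet β: |A| = 6, |A ∩ B| = 3; needs |A ∩ B| / |A| ≥ 2/5 — true.
(d) subnet γ: |A| = 7, |A ∩ B| = 5; needs |A ∩ B| / |A| > 3/5 — true.
(e) subnet δ: |A| = 8, |A ∩ B| = 0; needs A ∩ B ≠ ∅ (|A ∩ B| ≥ 1) — false.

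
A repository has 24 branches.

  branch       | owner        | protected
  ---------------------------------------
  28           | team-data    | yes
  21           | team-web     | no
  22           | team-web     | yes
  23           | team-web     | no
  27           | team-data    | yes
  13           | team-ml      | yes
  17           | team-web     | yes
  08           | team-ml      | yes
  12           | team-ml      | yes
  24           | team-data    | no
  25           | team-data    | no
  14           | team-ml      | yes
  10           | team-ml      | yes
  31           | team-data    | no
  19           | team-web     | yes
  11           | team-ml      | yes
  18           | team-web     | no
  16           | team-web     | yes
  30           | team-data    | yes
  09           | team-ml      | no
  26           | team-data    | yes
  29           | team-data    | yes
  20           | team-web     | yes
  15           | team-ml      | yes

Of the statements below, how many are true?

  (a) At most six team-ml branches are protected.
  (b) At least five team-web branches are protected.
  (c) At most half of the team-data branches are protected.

(a) team-ml: |A| = 8, |A ∩ B| = 7; needs |A ∩ B| ≤ 6 — false.
(b) team-web: |A| = 8, |A ∩ B| = 5; needs |A ∩ B| ≥ 5 — true.
(c) team-data: |A| = 8, |A ∩ B| = 5; needs |A ∩ B| ≤ |A ∖ B| — false.

1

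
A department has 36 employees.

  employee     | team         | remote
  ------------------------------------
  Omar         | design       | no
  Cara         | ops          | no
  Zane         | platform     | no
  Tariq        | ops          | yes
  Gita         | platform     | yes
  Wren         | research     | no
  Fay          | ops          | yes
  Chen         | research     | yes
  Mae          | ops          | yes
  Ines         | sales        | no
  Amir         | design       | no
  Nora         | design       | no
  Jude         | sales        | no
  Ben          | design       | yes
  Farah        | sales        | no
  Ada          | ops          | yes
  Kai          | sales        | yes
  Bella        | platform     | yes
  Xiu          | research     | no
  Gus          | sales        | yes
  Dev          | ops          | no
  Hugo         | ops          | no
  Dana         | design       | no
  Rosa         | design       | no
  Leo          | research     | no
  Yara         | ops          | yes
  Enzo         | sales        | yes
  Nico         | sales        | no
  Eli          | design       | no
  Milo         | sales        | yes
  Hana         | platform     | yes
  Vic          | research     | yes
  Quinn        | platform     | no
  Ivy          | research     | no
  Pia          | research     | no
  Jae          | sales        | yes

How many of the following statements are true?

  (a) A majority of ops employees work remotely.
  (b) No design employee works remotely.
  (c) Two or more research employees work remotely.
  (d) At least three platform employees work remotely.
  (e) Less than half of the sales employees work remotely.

(a) ops: |A| = 8, |A ∩ B| = 5; needs |A ∩ B| > |A ∖ B| — true.
(b) design: |A| = 7, |A ∩ B| = 1; needs A ∩ B = ∅ (|A ∩ B| = 0) — false.
(c) research: |A| = 7, |A ∩ B| = 2; needs |A ∩ B| ≥ 2 — true.
(d) platform: |A| = 5, |A ∩ B| = 3; needs |A ∩ B| ≥ 3 — true.
(e) sales: |A| = 9, |A ∩ B| = 5; needs |A ∩ B| < |A ∖ B| — false.

3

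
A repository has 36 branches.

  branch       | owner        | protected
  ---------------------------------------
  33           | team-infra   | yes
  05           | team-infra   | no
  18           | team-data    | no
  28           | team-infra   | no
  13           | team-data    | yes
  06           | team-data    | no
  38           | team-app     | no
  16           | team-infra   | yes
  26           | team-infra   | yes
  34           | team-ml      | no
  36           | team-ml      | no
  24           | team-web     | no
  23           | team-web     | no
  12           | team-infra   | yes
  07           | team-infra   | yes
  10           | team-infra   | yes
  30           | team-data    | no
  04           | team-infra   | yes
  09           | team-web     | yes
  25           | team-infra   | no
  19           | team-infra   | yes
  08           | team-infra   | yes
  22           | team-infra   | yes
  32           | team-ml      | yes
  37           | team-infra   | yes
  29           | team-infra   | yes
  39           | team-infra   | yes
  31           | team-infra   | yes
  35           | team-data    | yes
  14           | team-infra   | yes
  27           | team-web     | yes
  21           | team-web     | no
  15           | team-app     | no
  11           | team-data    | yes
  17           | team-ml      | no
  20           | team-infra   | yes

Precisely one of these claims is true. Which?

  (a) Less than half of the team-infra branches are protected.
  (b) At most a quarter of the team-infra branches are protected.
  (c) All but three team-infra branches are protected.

(c)

|A| = 19, |A ∩ B| = 16, |A ∖ B| = 3.
(a) requires |A ∩ B| < |A ∖ B|: false.
(b) requires |A ∩ B| / |A| ≤ 1/4: false.
(c) requires |A ∖ B| = 3: true.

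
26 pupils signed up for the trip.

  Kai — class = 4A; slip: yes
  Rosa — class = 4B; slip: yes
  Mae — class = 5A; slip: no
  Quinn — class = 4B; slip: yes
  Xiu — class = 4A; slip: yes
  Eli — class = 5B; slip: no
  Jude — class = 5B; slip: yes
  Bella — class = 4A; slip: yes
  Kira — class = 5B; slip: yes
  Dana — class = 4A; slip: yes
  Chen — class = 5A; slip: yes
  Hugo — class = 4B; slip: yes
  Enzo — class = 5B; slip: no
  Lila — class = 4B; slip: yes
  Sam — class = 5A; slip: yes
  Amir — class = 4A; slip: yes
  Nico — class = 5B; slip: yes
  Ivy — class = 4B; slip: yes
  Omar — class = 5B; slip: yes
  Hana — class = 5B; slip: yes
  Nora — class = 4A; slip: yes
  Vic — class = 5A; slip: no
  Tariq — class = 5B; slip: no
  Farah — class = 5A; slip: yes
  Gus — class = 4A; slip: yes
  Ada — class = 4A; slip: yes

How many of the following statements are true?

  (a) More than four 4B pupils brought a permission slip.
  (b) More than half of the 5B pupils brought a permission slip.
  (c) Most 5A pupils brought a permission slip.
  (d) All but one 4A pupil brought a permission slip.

(a) 4B: |A| = 5, |A ∩ B| = 5; needs |A ∩ B| > 4 — true.
(b) 5B: |A| = 8, |A ∩ B| = 5; needs |A ∩ B| > |A ∖ B| — true.
(c) 5A: |A| = 5, |A ∩ B| = 3; needs |A ∩ B| > |A ∖ B| — true.
(d) 4A: |A| = 8, |A ∩ B| = 8; needs |A ∖ B| = 1 — false.

3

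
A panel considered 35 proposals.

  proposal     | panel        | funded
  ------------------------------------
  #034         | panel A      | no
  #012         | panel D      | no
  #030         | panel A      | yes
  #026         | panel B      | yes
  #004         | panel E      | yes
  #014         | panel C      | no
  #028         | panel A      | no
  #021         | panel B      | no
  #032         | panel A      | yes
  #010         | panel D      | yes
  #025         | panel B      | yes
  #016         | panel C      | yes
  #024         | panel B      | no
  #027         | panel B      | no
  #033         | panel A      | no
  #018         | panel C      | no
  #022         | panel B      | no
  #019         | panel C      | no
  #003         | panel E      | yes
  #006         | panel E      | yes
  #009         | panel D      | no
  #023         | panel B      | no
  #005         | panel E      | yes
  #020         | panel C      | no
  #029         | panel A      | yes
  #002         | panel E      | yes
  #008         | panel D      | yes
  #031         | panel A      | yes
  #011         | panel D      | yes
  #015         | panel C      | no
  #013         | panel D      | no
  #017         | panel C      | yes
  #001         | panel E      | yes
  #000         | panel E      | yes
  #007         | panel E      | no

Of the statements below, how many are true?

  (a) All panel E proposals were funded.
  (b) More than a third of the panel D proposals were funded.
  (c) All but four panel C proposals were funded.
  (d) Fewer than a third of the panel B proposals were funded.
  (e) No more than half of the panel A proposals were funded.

2

(a) panel E: |A| = 8, |A ∩ B| = 7; needs A ⊆ B, i.e. every element of A is in B (|A ∖ B| = 0) — false.
(b) panel D: |A| = 6, |A ∩ B| = 3; needs |A ∩ B| / |A| > 1/3 — true.
(c) panel C: |A| = 7, |A ∩ B| = 2; needs |A ∖ B| = 4 — false.
(d) panel B: |A| = 7, |A ∩ B| = 2; needs |A ∩ B| / |A| < 1/3 — true.
(e) panel A: |A| = 7, |A ∩ B| = 4; needs |A ∩ B| ≤ |A ∖ B| — false.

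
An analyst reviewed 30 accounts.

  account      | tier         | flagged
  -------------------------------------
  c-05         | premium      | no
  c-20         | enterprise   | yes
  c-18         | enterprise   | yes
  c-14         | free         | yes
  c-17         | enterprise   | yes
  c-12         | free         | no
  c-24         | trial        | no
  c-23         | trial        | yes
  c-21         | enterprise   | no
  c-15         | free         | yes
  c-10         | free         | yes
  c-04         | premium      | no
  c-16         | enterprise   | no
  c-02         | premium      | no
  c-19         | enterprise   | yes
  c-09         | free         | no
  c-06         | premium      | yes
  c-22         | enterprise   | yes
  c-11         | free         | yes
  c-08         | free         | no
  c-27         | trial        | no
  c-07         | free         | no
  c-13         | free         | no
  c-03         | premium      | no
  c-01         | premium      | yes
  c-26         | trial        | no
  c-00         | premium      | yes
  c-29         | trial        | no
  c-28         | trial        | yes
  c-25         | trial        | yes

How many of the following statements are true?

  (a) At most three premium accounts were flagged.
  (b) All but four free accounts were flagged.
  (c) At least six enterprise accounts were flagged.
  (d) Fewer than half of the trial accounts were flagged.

(a) premium: |A| = 7, |A ∩ B| = 3; needs |A ∩ B| ≤ 3 — true.
(b) free: |A| = 9, |A ∩ B| = 4; needs |A ∖ B| = 4 — false.
(c) enterprise: |A| = 7, |A ∩ B| = 5; needs |A ∩ B| ≥ 6 — false.
(d) trial: |A| = 7, |A ∩ B| = 3; needs |A ∩ B| < |A ∖ B| — true.

2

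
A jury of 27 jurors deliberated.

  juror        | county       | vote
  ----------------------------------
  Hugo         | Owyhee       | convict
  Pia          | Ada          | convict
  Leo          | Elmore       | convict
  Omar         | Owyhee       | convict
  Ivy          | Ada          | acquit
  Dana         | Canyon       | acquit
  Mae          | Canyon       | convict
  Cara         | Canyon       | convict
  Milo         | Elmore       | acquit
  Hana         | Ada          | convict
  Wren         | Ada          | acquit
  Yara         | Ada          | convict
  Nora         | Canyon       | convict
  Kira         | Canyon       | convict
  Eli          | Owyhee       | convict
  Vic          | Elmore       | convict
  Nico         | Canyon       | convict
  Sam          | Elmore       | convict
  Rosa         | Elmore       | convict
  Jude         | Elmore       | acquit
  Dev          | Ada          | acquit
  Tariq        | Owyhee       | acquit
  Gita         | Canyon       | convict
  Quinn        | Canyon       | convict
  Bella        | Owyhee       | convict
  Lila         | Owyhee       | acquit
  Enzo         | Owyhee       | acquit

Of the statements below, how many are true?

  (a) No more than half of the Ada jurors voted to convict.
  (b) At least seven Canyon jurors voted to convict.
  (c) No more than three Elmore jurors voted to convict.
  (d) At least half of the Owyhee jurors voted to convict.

(a) Ada: |A| = 6, |A ∩ B| = 3; needs |A ∩ B| ≤ |A ∖ B| — true.
(b) Canyon: |A| = 8, |A ∩ B| = 7; needs |A ∩ B| ≥ 7 — true.
(c) Elmore: |A| = 6, |A ∩ B| = 4; needs |A ∩ B| ≤ 3 — false.
(d) Owyhee: |A| = 7, |A ∩ B| = 4; needs |A ∩ B| ≥ |A ∖ B| — true.

3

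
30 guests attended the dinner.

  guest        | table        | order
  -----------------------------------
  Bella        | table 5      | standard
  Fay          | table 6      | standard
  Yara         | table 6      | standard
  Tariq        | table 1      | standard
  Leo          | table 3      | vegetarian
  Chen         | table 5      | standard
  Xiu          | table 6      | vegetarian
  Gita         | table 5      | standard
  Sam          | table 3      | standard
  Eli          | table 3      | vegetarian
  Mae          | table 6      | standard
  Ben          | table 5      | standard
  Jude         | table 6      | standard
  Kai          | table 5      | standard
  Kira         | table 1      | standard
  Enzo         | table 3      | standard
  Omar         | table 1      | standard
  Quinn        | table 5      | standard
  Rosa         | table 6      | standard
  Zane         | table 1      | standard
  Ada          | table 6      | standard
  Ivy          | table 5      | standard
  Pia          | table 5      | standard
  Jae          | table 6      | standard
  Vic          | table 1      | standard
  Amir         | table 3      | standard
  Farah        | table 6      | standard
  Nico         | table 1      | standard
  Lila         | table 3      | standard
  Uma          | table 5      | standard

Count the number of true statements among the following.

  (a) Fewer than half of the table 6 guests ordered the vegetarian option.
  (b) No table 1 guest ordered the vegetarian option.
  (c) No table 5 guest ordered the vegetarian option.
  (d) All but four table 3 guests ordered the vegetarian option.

(a) table 6: |A| = 9, |A ∩ B| = 1; needs |A ∩ B| < |A ∖ B| — true.
(b) table 1: |A| = 6, |A ∩ B| = 0; needs A ∩ B = ∅ (|A ∩ B| = 0) — true.
(c) table 5: |A| = 9, |A ∩ B| = 0; needs A ∩ B = ∅ (|A ∩ B| = 0) — true.
(d) table 3: |A| = 6, |A ∩ B| = 2; needs |A ∖ B| = 4 — true.

4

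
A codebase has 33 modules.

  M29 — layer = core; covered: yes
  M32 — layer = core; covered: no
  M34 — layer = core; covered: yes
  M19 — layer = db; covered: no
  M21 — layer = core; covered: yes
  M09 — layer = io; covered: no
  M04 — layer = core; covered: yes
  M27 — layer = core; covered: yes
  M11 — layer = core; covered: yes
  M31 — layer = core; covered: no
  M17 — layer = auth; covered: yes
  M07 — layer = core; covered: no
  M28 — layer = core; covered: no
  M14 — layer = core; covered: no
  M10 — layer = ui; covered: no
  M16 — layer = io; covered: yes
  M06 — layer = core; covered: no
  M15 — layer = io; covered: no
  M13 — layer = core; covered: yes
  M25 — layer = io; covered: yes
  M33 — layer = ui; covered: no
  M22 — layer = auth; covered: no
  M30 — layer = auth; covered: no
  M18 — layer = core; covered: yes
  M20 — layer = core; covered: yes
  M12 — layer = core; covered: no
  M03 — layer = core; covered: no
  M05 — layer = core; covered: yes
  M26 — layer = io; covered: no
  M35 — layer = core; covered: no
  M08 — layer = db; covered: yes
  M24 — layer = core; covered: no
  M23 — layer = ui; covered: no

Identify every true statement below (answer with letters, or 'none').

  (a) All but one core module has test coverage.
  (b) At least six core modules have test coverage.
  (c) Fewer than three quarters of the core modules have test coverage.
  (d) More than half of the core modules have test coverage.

|A| = 20, |A ∩ B| = 10, |A ∖ B| = 10.
(a) |A ∖ B| = 1: fails.
(b) |A ∩ B| ≥ 6: holds.
(c) |A ∩ B| / |A| < 3/4: holds.
(d) |A ∩ B| > |A ∖ B|: fails.

(b), (c)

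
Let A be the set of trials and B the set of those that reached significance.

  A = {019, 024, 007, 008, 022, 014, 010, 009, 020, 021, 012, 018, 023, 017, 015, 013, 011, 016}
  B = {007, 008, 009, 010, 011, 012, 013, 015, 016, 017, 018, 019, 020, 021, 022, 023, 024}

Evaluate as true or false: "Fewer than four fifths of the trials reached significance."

False

Truth condition: |A ∩ B| / |A| < 4/5.
|A| = 18, |A ∩ B| = 17, |A ∖ B| = 1.
|A ∩ B|/|A| = 17/18, so the statement is false.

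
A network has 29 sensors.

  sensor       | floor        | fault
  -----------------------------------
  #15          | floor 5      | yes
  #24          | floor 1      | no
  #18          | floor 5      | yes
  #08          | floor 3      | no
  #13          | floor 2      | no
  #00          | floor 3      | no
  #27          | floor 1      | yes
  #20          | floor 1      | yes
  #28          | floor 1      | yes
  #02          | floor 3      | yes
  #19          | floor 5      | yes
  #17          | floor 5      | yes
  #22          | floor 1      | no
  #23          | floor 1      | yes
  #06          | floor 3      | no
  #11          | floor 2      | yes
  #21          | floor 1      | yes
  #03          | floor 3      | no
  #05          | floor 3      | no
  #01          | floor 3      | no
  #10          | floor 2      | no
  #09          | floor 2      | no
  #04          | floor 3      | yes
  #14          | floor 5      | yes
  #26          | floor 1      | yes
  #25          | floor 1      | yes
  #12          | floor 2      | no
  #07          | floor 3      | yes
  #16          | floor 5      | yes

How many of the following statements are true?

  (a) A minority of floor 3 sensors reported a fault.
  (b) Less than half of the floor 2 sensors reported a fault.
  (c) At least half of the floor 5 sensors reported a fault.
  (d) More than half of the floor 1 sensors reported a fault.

(a) floor 3: |A| = 9, |A ∩ B| = 3; needs |A ∩ B| < |A ∖ B| — true.
(b) floor 2: |A| = 5, |A ∩ B| = 1; needs |A ∩ B| < |A ∖ B| — true.
(c) floor 5: |A| = 6, |A ∩ B| = 6; needs |A ∩ B| ≥ |A ∖ B| — true.
(d) floor 1: |A| = 9, |A ∩ B| = 7; needs |A ∩ B| > |A ∖ B| — true.

4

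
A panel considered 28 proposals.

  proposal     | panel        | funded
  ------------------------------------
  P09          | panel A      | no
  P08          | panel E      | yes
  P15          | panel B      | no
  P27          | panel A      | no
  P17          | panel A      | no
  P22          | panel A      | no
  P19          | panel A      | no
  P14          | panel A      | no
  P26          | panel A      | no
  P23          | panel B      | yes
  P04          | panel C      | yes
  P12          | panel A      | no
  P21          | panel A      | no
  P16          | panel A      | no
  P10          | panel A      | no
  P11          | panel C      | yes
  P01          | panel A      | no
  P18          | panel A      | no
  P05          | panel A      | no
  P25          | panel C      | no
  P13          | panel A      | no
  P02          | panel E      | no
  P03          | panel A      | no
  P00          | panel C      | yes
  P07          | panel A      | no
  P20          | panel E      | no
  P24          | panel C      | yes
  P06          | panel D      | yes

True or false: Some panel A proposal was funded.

The determiner here denotes the relation: A ∩ B ≠ ∅ (|A ∩ B| ≥ 1).
|A| = 17, |A ∩ B| = 0, |A ∖ B| = 17.
So the statement is false.

False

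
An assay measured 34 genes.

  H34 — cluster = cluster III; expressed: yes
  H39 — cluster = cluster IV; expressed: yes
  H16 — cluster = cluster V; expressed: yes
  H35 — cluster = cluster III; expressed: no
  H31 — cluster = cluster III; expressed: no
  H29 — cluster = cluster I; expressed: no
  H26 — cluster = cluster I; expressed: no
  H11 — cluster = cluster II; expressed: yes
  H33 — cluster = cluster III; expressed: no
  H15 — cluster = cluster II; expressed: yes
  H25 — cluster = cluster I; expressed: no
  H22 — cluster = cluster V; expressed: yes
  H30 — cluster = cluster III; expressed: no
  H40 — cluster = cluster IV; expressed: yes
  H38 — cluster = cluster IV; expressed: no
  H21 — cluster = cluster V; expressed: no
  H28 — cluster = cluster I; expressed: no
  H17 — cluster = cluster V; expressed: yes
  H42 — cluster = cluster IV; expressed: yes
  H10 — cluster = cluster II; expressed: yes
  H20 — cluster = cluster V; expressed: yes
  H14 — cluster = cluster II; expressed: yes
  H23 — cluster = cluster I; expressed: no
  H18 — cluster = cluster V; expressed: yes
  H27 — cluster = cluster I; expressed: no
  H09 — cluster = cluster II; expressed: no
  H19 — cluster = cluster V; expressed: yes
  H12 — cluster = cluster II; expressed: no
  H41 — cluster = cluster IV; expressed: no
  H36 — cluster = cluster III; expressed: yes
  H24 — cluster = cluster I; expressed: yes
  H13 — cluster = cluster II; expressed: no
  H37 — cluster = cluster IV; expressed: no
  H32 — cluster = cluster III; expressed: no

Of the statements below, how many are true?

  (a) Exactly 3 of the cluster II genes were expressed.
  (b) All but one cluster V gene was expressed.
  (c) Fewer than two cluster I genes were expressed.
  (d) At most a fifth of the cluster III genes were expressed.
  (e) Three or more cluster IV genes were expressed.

3

(a) cluster II: |A| = 7, |A ∩ B| = 4; needs |A ∩ B| = 3 — false.
(b) cluster V: |A| = 7, |A ∩ B| = 6; needs |A ∖ B| = 1 — true.
(c) cluster I: |A| = 7, |A ∩ B| = 1; needs |A ∩ B| < 2 — true.
(d) cluster III: |A| = 7, |A ∩ B| = 2; needs |A ∩ B| / |A| ≤ 1/5 — false.
(e) cluster IV: |A| = 6, |A ∩ B| = 3; needs |A ∩ B| ≥ 3 — true.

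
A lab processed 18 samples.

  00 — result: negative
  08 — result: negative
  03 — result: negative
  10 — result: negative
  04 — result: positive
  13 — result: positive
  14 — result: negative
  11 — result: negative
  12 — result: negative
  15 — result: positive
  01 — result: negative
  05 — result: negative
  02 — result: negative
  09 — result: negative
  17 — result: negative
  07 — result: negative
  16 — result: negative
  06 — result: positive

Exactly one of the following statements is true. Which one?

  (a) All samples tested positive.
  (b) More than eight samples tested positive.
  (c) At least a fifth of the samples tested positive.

|A| = 18, |A ∩ B| = 4, |A ∖ B| = 14.
(a) requires A ⊆ B, i.e. every element of A is in B (|A ∖ B| = 0): false.
(b) requires |A ∩ B| > 8: false.
(c) requires |A ∩ B| / |A| ≥ 1/5: true.

(c)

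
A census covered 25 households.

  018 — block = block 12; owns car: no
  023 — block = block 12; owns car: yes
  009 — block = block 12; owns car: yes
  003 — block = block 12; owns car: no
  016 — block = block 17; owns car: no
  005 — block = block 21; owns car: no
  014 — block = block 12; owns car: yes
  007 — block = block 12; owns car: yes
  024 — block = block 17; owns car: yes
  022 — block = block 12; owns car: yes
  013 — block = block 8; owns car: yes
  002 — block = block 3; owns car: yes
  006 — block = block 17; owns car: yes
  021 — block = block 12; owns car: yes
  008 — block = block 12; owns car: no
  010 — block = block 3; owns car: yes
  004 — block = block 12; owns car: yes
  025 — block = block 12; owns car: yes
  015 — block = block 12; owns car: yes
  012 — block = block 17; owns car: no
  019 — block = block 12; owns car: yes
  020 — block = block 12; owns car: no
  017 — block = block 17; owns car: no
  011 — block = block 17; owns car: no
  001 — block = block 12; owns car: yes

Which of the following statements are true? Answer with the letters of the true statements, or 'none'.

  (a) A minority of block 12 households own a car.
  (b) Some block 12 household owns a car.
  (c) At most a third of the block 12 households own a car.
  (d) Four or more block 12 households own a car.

|A| = 15, |A ∩ B| = 11, |A ∖ B| = 4.
(a) |A ∩ B| < |A ∖ B|: fails.
(b) A ∩ B ≠ ∅ (|A ∩ B| ≥ 1): holds.
(c) |A ∩ B| / |A| ≤ 1/3: fails.
(d) |A ∩ B| ≥ 4: holds.

(b), (d)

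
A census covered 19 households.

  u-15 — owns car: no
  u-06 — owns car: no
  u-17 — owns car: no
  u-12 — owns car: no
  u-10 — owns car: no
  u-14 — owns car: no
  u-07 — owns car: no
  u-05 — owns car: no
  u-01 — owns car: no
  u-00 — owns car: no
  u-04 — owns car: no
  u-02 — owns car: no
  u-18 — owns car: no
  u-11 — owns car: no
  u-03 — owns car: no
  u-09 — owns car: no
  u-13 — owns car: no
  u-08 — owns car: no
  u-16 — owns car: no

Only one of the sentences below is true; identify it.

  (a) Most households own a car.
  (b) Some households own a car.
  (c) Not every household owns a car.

|A| = 19, |A ∩ B| = 0, |A ∖ B| = 19.
(a) requires |A ∩ B| > |A ∖ B|: false.
(b) requires A ∩ B ≠ ∅ (|A ∩ B| ≥ 1): false.
(c) requires A ⊄ B (|A ∖ B| ≥ 1): true.

(c)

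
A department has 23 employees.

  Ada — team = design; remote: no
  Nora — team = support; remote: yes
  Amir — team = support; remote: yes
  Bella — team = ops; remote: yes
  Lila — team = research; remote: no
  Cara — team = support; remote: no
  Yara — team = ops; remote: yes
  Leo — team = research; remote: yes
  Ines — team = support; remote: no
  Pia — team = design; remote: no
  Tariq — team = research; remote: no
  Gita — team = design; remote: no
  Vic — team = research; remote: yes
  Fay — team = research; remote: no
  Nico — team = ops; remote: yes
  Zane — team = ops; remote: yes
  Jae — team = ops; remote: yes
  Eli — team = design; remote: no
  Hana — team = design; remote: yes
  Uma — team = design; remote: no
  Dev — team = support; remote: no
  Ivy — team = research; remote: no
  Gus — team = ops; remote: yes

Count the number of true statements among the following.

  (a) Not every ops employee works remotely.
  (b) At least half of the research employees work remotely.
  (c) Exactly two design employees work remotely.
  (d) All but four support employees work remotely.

(a) ops: |A| = 6, |A ∩ B| = 6; needs A ⊄ B (|A ∖ B| ≥ 1) — false.
(b) research: |A| = 6, |A ∩ B| = 2; needs |A ∩ B| ≥ |A ∖ B| — false.
(c) design: |A| = 6, |A ∩ B| = 1; needs |A ∩ B| = 2 — false.
(d) support: |A| = 5, |A ∩ B| = 2; needs |A ∖ B| = 4 — false.

0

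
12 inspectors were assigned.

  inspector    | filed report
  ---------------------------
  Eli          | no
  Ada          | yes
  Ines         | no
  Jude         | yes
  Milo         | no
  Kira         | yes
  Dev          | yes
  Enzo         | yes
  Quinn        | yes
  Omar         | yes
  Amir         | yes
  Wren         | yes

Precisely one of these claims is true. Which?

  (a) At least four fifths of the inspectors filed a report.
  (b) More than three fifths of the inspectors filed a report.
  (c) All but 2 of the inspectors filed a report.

|A| = 12, |A ∩ B| = 9, |A ∖ B| = 3.
(a) requires |A ∩ B| / |A| ≥ 4/5: false.
(b) requires |A ∩ B| / |A| > 3/5: true.
(c) requires |A ∖ B| = 2: false.

(b)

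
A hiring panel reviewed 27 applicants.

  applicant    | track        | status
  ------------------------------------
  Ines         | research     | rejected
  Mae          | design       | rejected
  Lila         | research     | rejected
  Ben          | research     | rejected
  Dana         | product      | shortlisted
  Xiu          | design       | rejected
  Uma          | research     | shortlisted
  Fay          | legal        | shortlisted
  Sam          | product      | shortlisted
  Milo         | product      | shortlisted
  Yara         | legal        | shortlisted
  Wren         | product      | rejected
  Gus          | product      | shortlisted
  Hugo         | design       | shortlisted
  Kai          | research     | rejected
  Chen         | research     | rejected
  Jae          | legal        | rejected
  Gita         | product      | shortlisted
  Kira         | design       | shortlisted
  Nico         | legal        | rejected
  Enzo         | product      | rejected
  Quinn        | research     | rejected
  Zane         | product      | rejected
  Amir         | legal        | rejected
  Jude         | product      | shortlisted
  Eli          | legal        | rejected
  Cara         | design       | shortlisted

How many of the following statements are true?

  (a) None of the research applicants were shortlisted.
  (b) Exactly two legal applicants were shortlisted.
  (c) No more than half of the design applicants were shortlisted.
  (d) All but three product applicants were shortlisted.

(a) research: |A| = 7, |A ∩ B| = 1; needs A ∩ B = ∅ (|A ∩ B| = 0) — false.
(b) legal: |A| = 6, |A ∩ B| = 2; needs |A ∩ B| = 2 — true.
(c) design: |A| = 5, |A ∩ B| = 3; needs |A ∩ B| ≤ |A ∖ B| — false.
(d) product: |A| = 9, |A ∩ B| = 6; needs |A ∖ B| = 3 — true.

2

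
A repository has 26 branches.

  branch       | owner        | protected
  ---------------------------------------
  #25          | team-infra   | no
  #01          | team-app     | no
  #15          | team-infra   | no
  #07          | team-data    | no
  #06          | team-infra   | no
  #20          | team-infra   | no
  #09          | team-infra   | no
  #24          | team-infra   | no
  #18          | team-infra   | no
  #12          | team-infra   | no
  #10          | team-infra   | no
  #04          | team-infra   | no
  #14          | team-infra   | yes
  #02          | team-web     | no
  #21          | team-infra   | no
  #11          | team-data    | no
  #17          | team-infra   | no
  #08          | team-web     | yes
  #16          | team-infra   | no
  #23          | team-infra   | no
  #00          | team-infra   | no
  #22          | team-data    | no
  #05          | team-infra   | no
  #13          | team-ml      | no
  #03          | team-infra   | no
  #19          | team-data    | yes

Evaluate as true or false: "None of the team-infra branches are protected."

The determiner here denotes the relation: A ∩ B = ∅ (|A ∩ B| = 0).
|A| = 18, |A ∩ B| = 1, |A ∖ B| = 17.
So the statement is false.

False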